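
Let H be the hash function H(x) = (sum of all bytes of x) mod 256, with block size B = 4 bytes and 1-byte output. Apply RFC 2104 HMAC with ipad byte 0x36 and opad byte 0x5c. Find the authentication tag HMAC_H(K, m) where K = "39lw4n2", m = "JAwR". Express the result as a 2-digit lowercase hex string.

Key "39lw4n2" = 33 39 6c 77 34 6e 32 is 7 bytes > B = 4, so hash it first: H(key) = 23, then zero-pad to 4 bytes: K' = 23 00 00 00.
K' ⊕ ipad = 15 36 36 36.  K' ⊕ opad = 7f 5c 5c 5c.
Inner input = (K'⊕ipad) ∥ m = 15 36 36 36 ∥ 4a 41 77 52.
Inner hash: sum = 21+54+54+54+74+65+119+82 = 523; mod 256 = 11 → 0b.
Outer input = (K'⊕opad) ∥ inner = 7f 5c 5c 5c ∥ 0b.
Outer hash (tag): sum = 127+92+92+92+11 = 414; mod 256 = 158 → 9e.

9e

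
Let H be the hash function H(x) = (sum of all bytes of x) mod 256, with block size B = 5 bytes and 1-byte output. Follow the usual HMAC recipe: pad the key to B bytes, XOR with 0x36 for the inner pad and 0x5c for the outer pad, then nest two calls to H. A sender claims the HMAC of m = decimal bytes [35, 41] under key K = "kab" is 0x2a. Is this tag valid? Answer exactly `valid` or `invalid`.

valid

Key "kab" = 6b 61 62 is 3 bytes ≤ B = 5; zero-pad to 5 bytes: K' = 6b 61 62 00 00.
K' ⊕ ipad = 5d 57 54 36 36; K' ⊕ opad = 37 3d 3e 5c 5c.
Inner hash: sum = 93+87+84+54+54+35+41 = 448; mod 256 = 192 → c0.
Outer hash (recomputed tag): sum = 55+61+62+92+92+192 = 554; mod 256 = 42 → 2a.
Recomputed tag = 2a; claimed = 2a → match.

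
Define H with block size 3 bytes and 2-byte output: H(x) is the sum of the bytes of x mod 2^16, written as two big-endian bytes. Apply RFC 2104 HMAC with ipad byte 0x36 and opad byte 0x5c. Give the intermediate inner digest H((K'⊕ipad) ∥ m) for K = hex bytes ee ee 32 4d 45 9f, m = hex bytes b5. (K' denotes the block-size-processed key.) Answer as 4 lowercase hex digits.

Key hex bytes ee ee 32 4d 45 9f is 6 bytes > B = 3, so hash it first: H(key) = 03 3f, then zero-pad to 3 bytes: K' = 03 3f 00.
K' ⊕ ipad = 35 09 36.
Inner input = 35 09 36 ∥ b5.
Inner hash: sum = 53+9+54+181 = 297 → 01 29.

0129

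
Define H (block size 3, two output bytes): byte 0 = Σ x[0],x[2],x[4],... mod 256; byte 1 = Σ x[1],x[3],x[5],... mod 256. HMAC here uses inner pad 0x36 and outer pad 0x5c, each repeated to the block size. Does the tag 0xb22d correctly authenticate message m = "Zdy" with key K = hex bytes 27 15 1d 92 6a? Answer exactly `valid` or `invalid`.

valid

Key hex bytes 27 15 1d 92 6a is 5 bytes > B = 3, so hash it first: H(key) = ae a7, then zero-pad to 3 bytes: K' = ae a7 00.
K' ⊕ ipad = 98 91 36; K' ⊕ opad = f2 fb 5c.
Inner hash: even-index sum = 306 mod 256 = 50; odd-index sum = 356 mod 256 = 100 → 32 64.
Outer hash (recomputed tag): even-index sum = 434 mod 256 = 178; odd-index sum = 301 mod 256 = 45 → b2 2d.
Recomputed tag = b22d; claimed = b22d → match.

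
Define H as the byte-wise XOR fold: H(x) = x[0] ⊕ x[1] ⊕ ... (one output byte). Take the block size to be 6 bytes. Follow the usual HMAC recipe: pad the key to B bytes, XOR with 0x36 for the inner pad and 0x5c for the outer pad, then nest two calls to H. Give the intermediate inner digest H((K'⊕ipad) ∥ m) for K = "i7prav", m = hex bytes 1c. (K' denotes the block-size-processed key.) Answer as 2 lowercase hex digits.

57

Key "i7prav" = 69 37 70 72 61 76 is exactly B = 6 bytes: K' = 69 37 70 72 61 76.
K' ⊕ ipad = 5f 01 46 44 57 40.
Inner input = 5f 01 46 44 57 40 ∥ 1c.
Inner hash: XOR 5f⊕01⊕46⊕44⊕57⊕40⊕1c = 57.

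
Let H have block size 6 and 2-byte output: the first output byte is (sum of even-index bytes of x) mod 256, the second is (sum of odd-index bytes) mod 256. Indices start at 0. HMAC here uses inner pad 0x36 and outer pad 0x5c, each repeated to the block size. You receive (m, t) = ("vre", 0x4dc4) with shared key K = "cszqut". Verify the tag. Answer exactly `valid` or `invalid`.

valid

Key "cszqut" = 63 73 7a 71 75 74 is exactly B = 6 bytes: K' = 63 73 7a 71 75 74.
K' ⊕ ipad = 55 45 4c 47 43 42; K' ⊕ opad = 3f 2f 26 2d 29 28.
Inner hash: even-index sum = 447 mod 256 = 191; odd-index sum = 320 mod 256 = 64 → bf 40.
Outer hash (recomputed tag): even-index sum = 333 mod 256 = 77; odd-index sum = 196 mod 256 = 196 → 4d c4.
Recomputed tag = 4dc4; claimed = 4dc4 → match.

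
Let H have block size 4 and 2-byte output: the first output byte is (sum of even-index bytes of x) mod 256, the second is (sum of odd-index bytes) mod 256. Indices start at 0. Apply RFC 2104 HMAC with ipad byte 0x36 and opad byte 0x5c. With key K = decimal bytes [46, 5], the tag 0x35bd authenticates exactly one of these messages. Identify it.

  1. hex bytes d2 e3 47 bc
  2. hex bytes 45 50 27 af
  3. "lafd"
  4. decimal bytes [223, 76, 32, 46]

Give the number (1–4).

1

Key decimal bytes [46, 5] = 2e 05 is 2 bytes ≤ B = 4; zero-pad to 4 bytes: K' = 2e 05 00 00.
K' ⊕ ipad = 18 33 36 36; K' ⊕ opad = 72 59 5c 5c.
m1: inner = H(18 33 36 36 d2 e3 47 bc) = 67 08; tag = H(72 59 5c 5c 67 08) = 35bd ← matches
m2: inner = H(18 33 36 36 45 50 27 af) = ba 68; tag = H(72 59 5c 5c ba 68) = 881d
m3: inner = H(18 33 36 36 6c 61 66 64) = 20 2e; tag = H(72 59 5c 5c 20 2e) = eee3
m4: inner = H(18 33 36 36 df 4c 20 2e) = 4d e3; tag = H(72 59 5c 5c 4d e3) = 1b98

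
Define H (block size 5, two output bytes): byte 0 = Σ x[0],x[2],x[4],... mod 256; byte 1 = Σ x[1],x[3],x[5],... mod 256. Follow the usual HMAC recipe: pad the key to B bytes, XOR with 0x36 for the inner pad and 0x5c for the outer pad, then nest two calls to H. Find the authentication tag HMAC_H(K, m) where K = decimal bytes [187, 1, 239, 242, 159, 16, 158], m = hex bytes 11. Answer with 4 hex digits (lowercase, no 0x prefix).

eff8

Key decimal bytes [187, 1, 239, 242, 159, 16, 158] = bb 01 ef f2 9f 10 9e is 7 bytes > B = 5, so hash it first: H(key) = e7 03, then zero-pad to 5 bytes: K' = e7 03 00 00 00.
K' ⊕ ipad = d1 35 36 36 36.  K' ⊕ opad = bb 5f 5c 5c 5c.
Inner input = (K'⊕ipad) ∥ m = d1 35 36 36 36 ∥ 11.
Inner hash: even-index sum = 317 mod 256 = 61; odd-index sum = 124 mod 256 = 124 → 3d 7c.
Outer input = (K'⊕opad) ∥ inner = bb 5f 5c 5c 5c ∥ 3d 7c.
Outer hash (tag): even-index sum = 495 mod 256 = 239; odd-index sum = 248 mod 256 = 248 → ef f8.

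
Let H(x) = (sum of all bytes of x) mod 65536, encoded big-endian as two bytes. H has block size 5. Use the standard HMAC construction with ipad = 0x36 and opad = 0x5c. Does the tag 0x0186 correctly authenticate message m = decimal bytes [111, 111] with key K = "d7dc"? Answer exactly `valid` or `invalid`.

Key "d7dc" = 64 37 64 63 is 4 bytes ≤ B = 5; zero-pad to 5 bytes: K' = 64 37 64 63 00.
K' ⊕ ipad = 52 01 52 55 36; K' ⊕ opad = 38 6b 38 3f 5c.
Inner hash: sum = 82+1+82+85+54+111+111 = 526 → 02 0e.
Outer hash (recomputed tag): sum = 56+107+56+63+92+2+14 = 390 → 01 86.
Recomputed tag = 0186; claimed = 0186 → match.

valid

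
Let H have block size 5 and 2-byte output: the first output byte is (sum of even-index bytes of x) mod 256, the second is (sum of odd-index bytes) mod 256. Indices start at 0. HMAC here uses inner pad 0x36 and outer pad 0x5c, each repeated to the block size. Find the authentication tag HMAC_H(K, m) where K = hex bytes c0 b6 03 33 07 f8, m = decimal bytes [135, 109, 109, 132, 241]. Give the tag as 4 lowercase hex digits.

4072

Key hex bytes c0 b6 03 33 07 f8 is 6 bytes > B = 5, so hash it first: H(key) = ca e1, then zero-pad to 5 bytes: K' = ca e1 00 00 00.
K' ⊕ ipad = fc d7 36 36 36.  K' ⊕ opad = 96 bd 5c 5c 5c.
Inner input = (K'⊕ipad) ∥ m = fc d7 36 36 36 ∥ 87 6d 6d 84 f1.
Inner hash: even-index sum = 601 mod 256 = 89; odd-index sum = 754 mod 256 = 242 → 59 f2.
Outer input = (K'⊕opad) ∥ inner = 96 bd 5c 5c 5c ∥ 59 f2.
Outer hash (tag): even-index sum = 576 mod 256 = 64; odd-index sum = 370 mod 256 = 114 → 40 72.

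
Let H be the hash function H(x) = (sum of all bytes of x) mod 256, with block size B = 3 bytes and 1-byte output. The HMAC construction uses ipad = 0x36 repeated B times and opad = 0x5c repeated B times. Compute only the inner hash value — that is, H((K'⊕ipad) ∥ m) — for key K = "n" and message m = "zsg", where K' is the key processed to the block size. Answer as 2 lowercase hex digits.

18

Key "n" = 6e is 1 byte ≤ B = 3; zero-pad to 3 bytes: K' = 6e 00 00.
K' ⊕ ipad = 58 36 36.
Inner input = 58 36 36 ∥ 7a 73 67.
Inner hash: sum = 88+54+54+122+115+103 = 536; mod 256 = 24 → 18.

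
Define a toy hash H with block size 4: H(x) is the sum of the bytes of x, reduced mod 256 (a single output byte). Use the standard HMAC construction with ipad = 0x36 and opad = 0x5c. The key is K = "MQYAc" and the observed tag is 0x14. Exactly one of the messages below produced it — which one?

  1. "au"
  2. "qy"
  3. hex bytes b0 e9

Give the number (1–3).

2

Key "MQYAc" = 4d 51 59 41 63 is 5 bytes > B = 4, so hash it first: H(key) = 9b, then zero-pad to 4 bytes: K' = 9b 00 00 00.
K' ⊕ ipad = ad 36 36 36; K' ⊕ opad = c7 5c 5c 5c.
m1: inner = H(ad 36 36 36 61 75) = 25; tag = H(c7 5c 5c 5c 25) = 00
m2: inner = H(ad 36 36 36 71 79) = 39; tag = H(c7 5c 5c 5c 39) = 14 ← matches
m3: inner = H(ad 36 36 36 b0 e9) = e8; tag = H(c7 5c 5c 5c e8) = c3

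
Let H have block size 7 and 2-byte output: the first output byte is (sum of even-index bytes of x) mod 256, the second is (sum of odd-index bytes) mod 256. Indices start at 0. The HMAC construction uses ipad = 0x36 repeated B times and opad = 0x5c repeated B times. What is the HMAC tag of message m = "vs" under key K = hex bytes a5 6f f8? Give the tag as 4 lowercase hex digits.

Key hex bytes a5 6f f8 is 3 bytes ≤ B = 7; zero-pad to 7 bytes: K' = a5 6f f8 00 00 00 00.
K' ⊕ ipad = 93 59 ce 36 36 36 36.  K' ⊕ opad = f9 33 a4 5c 5c 5c 5c.
Inner input = (K'⊕ipad) ∥ m = 93 59 ce 36 36 36 36 ∥ 76 73.
Inner hash: even-index sum = 576 mod 256 = 64; odd-index sum = 315 mod 256 = 59 → 40 3b.
Outer input = (K'⊕opad) ∥ inner = f9 33 a4 5c 5c 5c 5c ∥ 40 3b.
Outer hash (tag): even-index sum = 656 mod 256 = 144; odd-index sum = 299 mod 256 = 43 → 90 2b.

902b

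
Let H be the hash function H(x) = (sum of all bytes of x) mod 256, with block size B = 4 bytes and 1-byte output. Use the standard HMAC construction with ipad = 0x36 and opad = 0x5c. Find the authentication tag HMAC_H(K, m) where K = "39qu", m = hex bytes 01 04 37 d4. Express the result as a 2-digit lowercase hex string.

d8

Key "39qu" = 33 39 71 75 is exactly B = 4 bytes: K' = 33 39 71 75.
K' ⊕ ipad = 05 0f 47 43.  K' ⊕ opad = 6f 65 2d 29.
Inner input = (K'⊕ipad) ∥ m = 05 0f 47 43 ∥ 01 04 37 d4.
Inner hash: sum = 5+15+71+67+1+4+55+212 = 430; mod 256 = 174 → ae.
Outer input = (K'⊕opad) ∥ inner = 6f 65 2d 29 ∥ ae.
Outer hash (tag): sum = 111+101+45+41+174 = 472; mod 256 = 216 → d8.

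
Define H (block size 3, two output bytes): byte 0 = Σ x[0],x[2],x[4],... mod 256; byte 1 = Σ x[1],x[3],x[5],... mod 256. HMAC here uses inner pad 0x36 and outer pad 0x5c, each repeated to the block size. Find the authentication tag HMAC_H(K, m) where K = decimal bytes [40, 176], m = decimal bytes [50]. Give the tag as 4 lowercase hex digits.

Key decimal bytes [40, 176] = 28 b0 is 2 bytes ≤ B = 3; zero-pad to 3 bytes: K' = 28 b0 00.
K' ⊕ ipad = 1e 86 36.  K' ⊕ opad = 74 ec 5c.
Inner input = (K'⊕ipad) ∥ m = 1e 86 36 ∥ 32.
Inner hash: even-index sum = 84 mod 256 = 84; odd-index sum = 184 mod 256 = 184 → 54 b8.
Outer input = (K'⊕opad) ∥ inner = 74 ec 5c ∥ 54 b8.
Outer hash (tag): even-index sum = 392 mod 256 = 136; odd-index sum = 320 mod 256 = 64 → 88 40.

8840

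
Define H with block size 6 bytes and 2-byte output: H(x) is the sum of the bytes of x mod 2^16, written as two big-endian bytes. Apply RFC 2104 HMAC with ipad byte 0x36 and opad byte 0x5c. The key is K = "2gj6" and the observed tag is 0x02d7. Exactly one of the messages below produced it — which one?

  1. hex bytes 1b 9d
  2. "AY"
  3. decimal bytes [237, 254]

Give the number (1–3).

Key "2gj6" = 32 67 6a 36 is 4 bytes ≤ B = 6; zero-pad to 6 bytes: K' = 32 67 6a 36 00 00.
K' ⊕ ipad = 04 51 5c 00 36 36; K' ⊕ opad = 6e 3b 36 6a 5c 5c.
m1: inner = H(04 51 5c 00 36 36 1b 9d) = 01 d5; tag = H(6e 3b 36 6a 5c 5c 01 d5) = 02d7 ← matches
m2: inner = H(04 51 5c 00 36 36 41 59) = 01 b7; tag = H(6e 3b 36 6a 5c 5c 01 b7) = 02b9
m3: inner = H(04 51 5c 00 36 36 ed fe) = 03 08; tag = H(6e 3b 36 6a 5c 5c 03 08) = 020c

1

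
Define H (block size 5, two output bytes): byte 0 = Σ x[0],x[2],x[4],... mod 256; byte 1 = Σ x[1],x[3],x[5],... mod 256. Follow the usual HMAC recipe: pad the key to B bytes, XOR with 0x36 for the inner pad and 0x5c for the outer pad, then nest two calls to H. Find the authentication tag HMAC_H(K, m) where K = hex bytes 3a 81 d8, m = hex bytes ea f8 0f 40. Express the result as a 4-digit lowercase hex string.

Key hex bytes 3a 81 d8 is 3 bytes ≤ B = 5; zero-pad to 5 bytes: K' = 3a 81 d8 00 00.
K' ⊕ ipad = 0c b7 ee 36 36.  K' ⊕ opad = 66 dd 84 5c 5c.
Inner input = (K'⊕ipad) ∥ m = 0c b7 ee 36 36 ∥ ea f8 0f 40.
Inner hash: even-index sum = 616 mod 256 = 104; odd-index sum = 486 mod 256 = 230 → 68 e6.
Outer input = (K'⊕opad) ∥ inner = 66 dd 84 5c 5c ∥ 68 e6.
Outer hash (tag): even-index sum = 556 mod 256 = 44; odd-index sum = 417 mod 256 = 161 → 2c a1.

2ca1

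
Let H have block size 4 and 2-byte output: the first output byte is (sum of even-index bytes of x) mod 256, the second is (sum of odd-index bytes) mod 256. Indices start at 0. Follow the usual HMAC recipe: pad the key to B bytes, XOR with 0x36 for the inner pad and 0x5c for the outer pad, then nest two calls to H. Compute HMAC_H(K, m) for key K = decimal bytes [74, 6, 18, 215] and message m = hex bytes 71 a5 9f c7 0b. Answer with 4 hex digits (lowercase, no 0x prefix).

Key decimal bytes [74, 6, 18, 215] = 4a 06 12 d7 is exactly B = 4 bytes: K' = 4a 06 12 d7.
K' ⊕ ipad = 7c 30 24 e1.  K' ⊕ opad = 16 5a 4e 8b.
Inner input = (K'⊕ipad) ∥ m = 7c 30 24 e1 ∥ 71 a5 9f c7 0b.
Inner hash: even-index sum = 443 mod 256 = 187; odd-index sum = 637 mod 256 = 125 → bb 7d.
Outer input = (K'⊕opad) ∥ inner = 16 5a 4e 8b ∥ bb 7d.
Outer hash (tag): even-index sum = 287 mod 256 = 31; odd-index sum = 354 mod 256 = 98 → 1f 62.

1f62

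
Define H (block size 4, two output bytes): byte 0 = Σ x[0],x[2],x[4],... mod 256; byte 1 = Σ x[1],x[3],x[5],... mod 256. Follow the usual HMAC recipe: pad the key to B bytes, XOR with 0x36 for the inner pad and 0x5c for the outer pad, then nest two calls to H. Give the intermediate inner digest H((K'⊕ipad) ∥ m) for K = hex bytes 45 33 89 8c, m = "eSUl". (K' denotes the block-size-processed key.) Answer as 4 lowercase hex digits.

Key hex bytes 45 33 89 8c is exactly B = 4 bytes: K' = 45 33 89 8c.
K' ⊕ ipad = 73 05 bf ba.
Inner input = 73 05 bf ba ∥ 65 53 55 6c.
Inner hash: even-index sum = 492 mod 256 = 236; odd-index sum = 382 mod 256 = 126 → ec 7e.

ec7e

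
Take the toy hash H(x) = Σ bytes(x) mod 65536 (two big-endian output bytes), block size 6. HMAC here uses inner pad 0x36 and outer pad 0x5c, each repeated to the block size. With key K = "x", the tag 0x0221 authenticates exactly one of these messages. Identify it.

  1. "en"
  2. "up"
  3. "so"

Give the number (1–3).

1

Key "x" = 78 is 1 byte ≤ B = 6; zero-pad to 6 bytes: K' = 78 00 00 00 00 00.
K' ⊕ ipad = 4e 36 36 36 36 36; K' ⊕ opad = 24 5c 5c 5c 5c 5c.
m1: inner = H(4e 36 36 36 36 36 65 6e) = 02 2f; tag = H(24 5c 5c 5c 5c 5c 02 2f) = 0221 ← matches
m2: inner = H(4e 36 36 36 36 36 75 70) = 02 41; tag = H(24 5c 5c 5c 5c 5c 02 41) = 0233
m3: inner = H(4e 36 36 36 36 36 73 6f) = 02 3e; tag = H(24 5c 5c 5c 5c 5c 02 3e) = 0230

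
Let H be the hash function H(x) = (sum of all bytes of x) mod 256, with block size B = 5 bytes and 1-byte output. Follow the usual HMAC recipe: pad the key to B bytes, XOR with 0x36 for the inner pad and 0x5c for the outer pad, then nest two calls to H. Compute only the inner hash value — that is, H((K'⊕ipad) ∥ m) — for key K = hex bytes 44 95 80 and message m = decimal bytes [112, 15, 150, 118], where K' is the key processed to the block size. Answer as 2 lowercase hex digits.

c2

Key hex bytes 44 95 80 is 3 bytes ≤ B = 5; zero-pad to 5 bytes: K' = 44 95 80 00 00.
K' ⊕ ipad = 72 a3 b6 36 36.
Inner input = 72 a3 b6 36 36 ∥ 70 0f 96 76.
Inner hash: sum = 114+163+182+54+54+112+15+150+118 = 962; mod 256 = 194 → c2.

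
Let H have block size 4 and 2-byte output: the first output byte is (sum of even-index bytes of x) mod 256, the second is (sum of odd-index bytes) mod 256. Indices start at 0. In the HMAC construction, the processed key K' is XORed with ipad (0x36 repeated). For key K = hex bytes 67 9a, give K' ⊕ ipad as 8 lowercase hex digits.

51ac3636

Key hex bytes 67 9a is 2 bytes ≤ B = 4; zero-pad to 4 bytes: K' = 67 9a 00 00.
XOR each byte with 0x36: 67⊕36=51, 9a⊕36=ac, 00⊕36=36, 00⊕36=36.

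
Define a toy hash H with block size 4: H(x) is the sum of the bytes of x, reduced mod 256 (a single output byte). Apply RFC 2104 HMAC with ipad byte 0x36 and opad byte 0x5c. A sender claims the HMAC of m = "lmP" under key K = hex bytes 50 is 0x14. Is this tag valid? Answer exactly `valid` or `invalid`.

Key hex bytes 50 is 1 byte ≤ B = 4; zero-pad to 4 bytes: K' = 50 00 00 00.
K' ⊕ ipad = 66 36 36 36; K' ⊕ opad = 0c 5c 5c 5c.
Inner hash: sum = 102+54+54+54+108+109+80 = 561; mod 256 = 49 → 31.
Outer hash (recomputed tag): sum = 12+92+92+92+49 = 337; mod 256 = 81 → 51.
Recomputed tag = 51; claimed = 14 → mismatch.

invalid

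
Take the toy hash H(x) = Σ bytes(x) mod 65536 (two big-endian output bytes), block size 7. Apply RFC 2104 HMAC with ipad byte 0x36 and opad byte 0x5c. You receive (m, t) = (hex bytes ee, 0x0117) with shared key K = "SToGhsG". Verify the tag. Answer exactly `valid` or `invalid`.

Key "SToGhsG" = 53 54 6f 47 68 73 47 is exactly B = 7 bytes: K' = 53 54 6f 47 68 73 47.
K' ⊕ ipad = 65 62 59 71 5e 45 71; K' ⊕ opad = 0f 08 33 1b 34 2f 1b.
Inner hash: sum = 101+98+89+113+94+69+113+238 = 915 → 03 93.
Outer hash (recomputed tag): sum = 15+8+51+27+52+47+27+3+147 = 377 → 01 79.
Recomputed tag = 0179; claimed = 0117 → mismatch.

invalid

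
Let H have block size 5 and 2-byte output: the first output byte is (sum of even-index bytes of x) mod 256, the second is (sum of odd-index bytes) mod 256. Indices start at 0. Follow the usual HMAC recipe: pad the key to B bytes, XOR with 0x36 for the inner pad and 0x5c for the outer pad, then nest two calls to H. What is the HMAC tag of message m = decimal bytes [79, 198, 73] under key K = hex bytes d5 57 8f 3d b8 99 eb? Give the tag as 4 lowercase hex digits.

fc30

Key hex bytes d5 57 8f 3d b8 99 eb is 7 bytes > B = 5, so hash it first: H(key) = 07 2d, then zero-pad to 5 bytes: K' = 07 2d 00 00 00.
K' ⊕ ipad = 31 1b 36 36 36.  K' ⊕ opad = 5b 71 5c 5c 5c.
Inner input = (K'⊕ipad) ∥ m = 31 1b 36 36 36 ∥ 4f c6 49.
Inner hash: even-index sum = 355 mod 256 = 99; odd-index sum = 233 mod 256 = 233 → 63 e9.
Outer input = (K'⊕opad) ∥ inner = 5b 71 5c 5c 5c ∥ 63 e9.
Outer hash (tag): even-index sum = 508 mod 256 = 252; odd-index sum = 304 mod 256 = 48 → fc 30.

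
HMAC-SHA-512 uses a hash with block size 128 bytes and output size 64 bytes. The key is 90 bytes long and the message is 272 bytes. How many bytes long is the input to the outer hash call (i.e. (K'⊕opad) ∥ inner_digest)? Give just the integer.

192

Key is 90 ≤ 128 bytes, zero-padded: |K'| = 128.
Outer input = (K'⊕opad) ∥ H(inner) → 128 + 64 = 192 bytes.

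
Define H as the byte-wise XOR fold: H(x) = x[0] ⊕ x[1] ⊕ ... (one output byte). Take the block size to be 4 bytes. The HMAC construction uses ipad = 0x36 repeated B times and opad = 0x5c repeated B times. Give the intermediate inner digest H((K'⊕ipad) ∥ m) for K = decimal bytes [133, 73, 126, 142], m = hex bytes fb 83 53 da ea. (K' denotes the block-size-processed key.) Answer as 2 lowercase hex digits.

27

Key decimal bytes [133, 73, 126, 142] = 85 49 7e 8e is exactly B = 4 bytes: K' = 85 49 7e 8e.
K' ⊕ ipad = b3 7f 48 b8.
Inner input = b3 7f 48 b8 ∥ fb 83 53 da ea.
Inner hash: XOR b3⊕7f⊕48⊕b8⊕fb⊕83⊕53⊕da⊕ea = 27.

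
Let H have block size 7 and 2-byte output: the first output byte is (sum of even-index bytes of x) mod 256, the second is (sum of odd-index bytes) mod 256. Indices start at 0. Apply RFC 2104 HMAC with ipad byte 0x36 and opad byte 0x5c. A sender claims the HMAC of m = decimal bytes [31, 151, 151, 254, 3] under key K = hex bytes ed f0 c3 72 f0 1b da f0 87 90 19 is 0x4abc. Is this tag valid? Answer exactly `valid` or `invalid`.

Key hex bytes ed f0 c3 72 f0 1b da f0 87 90 19 is 11 bytes > B = 7, so hash it first: H(key) = 1a fd, then zero-pad to 7 bytes: K' = 1a fd 00 00 00 00 00.
K' ⊕ ipad = 2c cb 36 36 36 36 36; K' ⊕ opad = 46 a1 5c 5c 5c 5c 5c.
Inner hash: even-index sum = 611 mod 256 = 99; odd-index sum = 496 mod 256 = 240 → 63 f0.
Outer hash (recomputed tag): even-index sum = 586 mod 256 = 74; odd-index sum = 444 mod 256 = 188 → 4a bc.
Recomputed tag = 4abc; claimed = 4abc → match.

valid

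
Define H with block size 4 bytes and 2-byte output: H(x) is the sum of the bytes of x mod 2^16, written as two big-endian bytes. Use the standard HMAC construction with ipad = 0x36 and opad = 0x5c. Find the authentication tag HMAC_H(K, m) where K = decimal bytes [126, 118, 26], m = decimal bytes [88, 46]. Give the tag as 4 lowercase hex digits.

Key decimal bytes [126, 118, 26] = 7e 76 1a is 3 bytes ≤ B = 4; zero-pad to 4 bytes: K' = 7e 76 1a 00.
K' ⊕ ipad = 48 40 2c 36.  K' ⊕ opad = 22 2a 46 5c.
Inner input = (K'⊕ipad) ∥ m = 48 40 2c 36 ∥ 58 2e.
Inner hash: sum = 72+64+44+54+88+46 = 368 → 01 70.
Outer input = (K'⊕opad) ∥ inner = 22 2a 46 5c ∥ 01 70.
Outer hash (tag): sum = 34+42+70+92+1+112 = 351 → 01 5f.

015f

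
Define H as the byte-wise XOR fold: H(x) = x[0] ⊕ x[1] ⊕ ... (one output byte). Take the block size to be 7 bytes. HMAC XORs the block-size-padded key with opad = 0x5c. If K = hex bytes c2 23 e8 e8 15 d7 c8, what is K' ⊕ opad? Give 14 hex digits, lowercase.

9e7fb4b4498b94

Key hex bytes c2 23 e8 e8 15 d7 c8 is exactly B = 7 bytes: K' = c2 23 e8 e8 15 d7 c8.
XOR each byte with 0x5c: c2⊕5c=9e, 23⊕5c=7f, e8⊕5c=b4, e8⊕5c=b4, 15⊕5c=49, d7⊕5c=8b, c8⊕5c=94.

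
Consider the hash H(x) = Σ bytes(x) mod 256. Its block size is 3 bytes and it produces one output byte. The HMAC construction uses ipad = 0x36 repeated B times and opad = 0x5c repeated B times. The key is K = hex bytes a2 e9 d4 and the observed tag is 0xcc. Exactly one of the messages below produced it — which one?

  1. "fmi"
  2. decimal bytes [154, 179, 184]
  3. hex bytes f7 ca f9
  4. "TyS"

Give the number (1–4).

Key hex bytes a2 e9 d4 is exactly B = 3 bytes: K' = a2 e9 d4.
K' ⊕ ipad = 94 df e2; K' ⊕ opad = fe b5 88.
m1: inner = H(94 df e2 66 6d 69) = 91; tag = H(fe b5 88 91) = cc ← matches
m2: inner = H(94 df e2 9a b3 b8) = 5a; tag = H(fe b5 88 5a) = 95
m3: inner = H(94 df e2 f7 ca f9) = 0f; tag = H(fe b5 88 0f) = 4a
m4: inner = H(94 df e2 54 79 53) = 75; tag = H(fe b5 88 75) = b0

1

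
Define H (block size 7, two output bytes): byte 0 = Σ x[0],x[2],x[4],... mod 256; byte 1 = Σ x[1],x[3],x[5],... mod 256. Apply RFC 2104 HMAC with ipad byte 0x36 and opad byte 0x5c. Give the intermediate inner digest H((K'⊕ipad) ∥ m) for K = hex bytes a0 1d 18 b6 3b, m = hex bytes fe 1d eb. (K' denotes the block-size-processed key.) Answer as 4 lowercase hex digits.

24ca

Key hex bytes a0 1d 18 b6 3b is 5 bytes ≤ B = 7; zero-pad to 7 bytes: K' = a0 1d 18 b6 3b 00 00.
K' ⊕ ipad = 96 2b 2e 80 0d 36 36.
Inner input = 96 2b 2e 80 0d 36 36 ∥ fe 1d eb.
Inner hash: even-index sum = 292 mod 256 = 36; odd-index sum = 714 mod 256 = 202 → 24 ca.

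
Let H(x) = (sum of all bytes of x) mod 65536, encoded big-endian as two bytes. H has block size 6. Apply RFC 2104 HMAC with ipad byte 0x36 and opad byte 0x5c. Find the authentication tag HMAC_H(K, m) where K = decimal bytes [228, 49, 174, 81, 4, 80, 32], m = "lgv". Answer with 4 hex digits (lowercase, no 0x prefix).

Key decimal bytes [228, 49, 174, 81, 4, 80, 32] = e4 31 ae 51 04 50 20 is 7 bytes > B = 6, so hash it first: H(key) = 02 88, then zero-pad to 6 bytes: K' = 02 88 00 00 00 00.
K' ⊕ ipad = 34 be 36 36 36 36.  K' ⊕ opad = 5e d4 5c 5c 5c 5c.
Inner input = (K'⊕ipad) ∥ m = 34 be 36 36 36 36 ∥ 6c 67 76.
Inner hash: sum = 52+190+54+54+54+54+108+103+118 = 787 → 03 13.
Outer input = (K'⊕opad) ∥ inner = 5e d4 5c 5c 5c 5c ∥ 03 13.
Outer hash (tag): sum = 94+212+92+92+92+92+3+19 = 696 → 02 b8.

02b8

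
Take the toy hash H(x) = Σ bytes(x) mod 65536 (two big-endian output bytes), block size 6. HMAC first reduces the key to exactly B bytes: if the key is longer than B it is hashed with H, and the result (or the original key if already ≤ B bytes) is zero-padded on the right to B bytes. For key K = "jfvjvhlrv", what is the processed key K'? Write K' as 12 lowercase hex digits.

|K| = 9 > B = 6, so first hash the key.
H(K): sum = 106+102+118+106+118+104+108+114+118 = 994 → 03 e2.
Zero-pad H(K) = 03 e2 to 6 bytes: K' = 03 e2 00 00 00 00.

03e200000000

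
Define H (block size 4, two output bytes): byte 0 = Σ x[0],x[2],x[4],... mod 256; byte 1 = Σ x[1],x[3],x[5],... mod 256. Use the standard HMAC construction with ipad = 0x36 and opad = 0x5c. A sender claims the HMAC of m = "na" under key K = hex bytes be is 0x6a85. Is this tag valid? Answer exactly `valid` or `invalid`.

valid

Key hex bytes be is 1 byte ≤ B = 4; zero-pad to 4 bytes: K' = be 00 00 00.
K' ⊕ ipad = 88 36 36 36; K' ⊕ opad = e2 5c 5c 5c.
Inner hash: even-index sum = 300 mod 256 = 44; odd-index sum = 205 mod 256 = 205 → 2c cd.
Outer hash (recomputed tag): even-index sum = 362 mod 256 = 106; odd-index sum = 389 mod 256 = 133 → 6a 85.
Recomputed tag = 6a85; claimed = 6a85 → match.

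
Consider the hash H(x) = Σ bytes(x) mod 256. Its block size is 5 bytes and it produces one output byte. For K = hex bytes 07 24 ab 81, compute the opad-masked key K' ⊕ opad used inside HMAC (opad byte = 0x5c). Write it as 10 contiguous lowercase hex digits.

Key hex bytes 07 24 ab 81 is 4 bytes ≤ B = 5; zero-pad to 5 bytes: K' = 07 24 ab 81 00.
XOR each byte with 0x5c: 07⊕5c=5b, 24⊕5c=78, ab⊕5c=f7, 81⊕5c=dd, 00⊕5c=5c.

5b78f7dd5c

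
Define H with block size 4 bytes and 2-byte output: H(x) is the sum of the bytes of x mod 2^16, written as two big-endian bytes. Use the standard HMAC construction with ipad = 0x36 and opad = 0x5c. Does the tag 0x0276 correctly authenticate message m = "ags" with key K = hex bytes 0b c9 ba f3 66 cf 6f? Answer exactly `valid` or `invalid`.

Key hex bytes 0b c9 ba f3 66 cf 6f is 7 bytes > B = 4, so hash it first: H(key) = 04 25, then zero-pad to 4 bytes: K' = 04 25 00 00.
K' ⊕ ipad = 32 13 36 36; K' ⊕ opad = 58 79 5c 5c.
Inner hash: sum = 50+19+54+54+97+103+115 = 492 → 01 ec.
Outer hash (recomputed tag): sum = 88+121+92+92+1+236 = 630 → 02 76.
Recomputed tag = 0276; claimed = 0276 → match.

valid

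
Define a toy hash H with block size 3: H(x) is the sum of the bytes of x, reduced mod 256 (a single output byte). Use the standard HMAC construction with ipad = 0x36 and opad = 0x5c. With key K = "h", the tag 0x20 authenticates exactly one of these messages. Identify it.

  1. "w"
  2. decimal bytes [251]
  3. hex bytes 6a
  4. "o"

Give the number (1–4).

Key "h" = 68 is 1 byte ≤ B = 3; zero-pad to 3 bytes: K' = 68 00 00.
K' ⊕ ipad = 5e 36 36; K' ⊕ opad = 34 5c 5c.
m1: inner = H(5e 36 36 77) = 41; tag = H(34 5c 5c 41) = 2d
m2: inner = H(5e 36 36 fb) = c5; tag = H(34 5c 5c c5) = b1
m3: inner = H(5e 36 36 6a) = 34; tag = H(34 5c 5c 34) = 20 ← matches
m4: inner = H(5e 36 36 6f) = 39; tag = H(34 5c 5c 39) = 25

3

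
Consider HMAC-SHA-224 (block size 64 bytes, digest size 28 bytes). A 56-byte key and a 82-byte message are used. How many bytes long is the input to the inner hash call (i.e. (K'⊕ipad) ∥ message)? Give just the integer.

Key is 56 ≤ 64 bytes, zero-padded: |K'| = 64.
Inner input = (K'⊕ipad) ∥ m → 64 + 82 = 146 bytes.

146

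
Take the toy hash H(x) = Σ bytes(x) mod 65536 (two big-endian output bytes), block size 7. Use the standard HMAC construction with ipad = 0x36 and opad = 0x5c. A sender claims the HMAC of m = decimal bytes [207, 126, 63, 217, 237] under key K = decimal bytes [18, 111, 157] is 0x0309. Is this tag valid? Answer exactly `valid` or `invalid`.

Key decimal bytes [18, 111, 157] = 12 6f 9d is 3 bytes ≤ B = 7; zero-pad to 7 bytes: K' = 12 6f 9d 00 00 00 00.
K' ⊕ ipad = 24 59 ab 36 36 36 36; K' ⊕ opad = 4e 33 c1 5c 5c 5c 5c.
Inner hash: sum = 36+89+171+54+54+54+54+207+126+63+217+237 = 1362 → 05 52.
Outer hash (recomputed tag): sum = 78+51+193+92+92+92+92+5+82 = 777 → 03 09.
Recomputed tag = 0309; claimed = 0309 → match.

valid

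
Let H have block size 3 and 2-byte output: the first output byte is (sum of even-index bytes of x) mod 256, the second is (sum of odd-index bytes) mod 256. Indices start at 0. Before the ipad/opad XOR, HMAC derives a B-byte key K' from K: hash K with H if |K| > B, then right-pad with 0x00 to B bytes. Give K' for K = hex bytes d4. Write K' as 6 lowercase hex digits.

Key hex bytes d4 is 1 byte ≤ B = 3; zero-pad to 3 bytes: K' = d4 00 00.

d40000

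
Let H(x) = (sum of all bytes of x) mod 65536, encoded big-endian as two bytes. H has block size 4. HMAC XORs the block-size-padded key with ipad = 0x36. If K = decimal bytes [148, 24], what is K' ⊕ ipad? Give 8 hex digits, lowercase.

a22e3636

Key decimal bytes [148, 24] = 94 18 is 2 bytes ≤ B = 4; zero-pad to 4 bytes: K' = 94 18 00 00.
XOR each byte with 0x36: 94⊕36=a2, 18⊕36=2e, 00⊕36=36, 00⊕36=36.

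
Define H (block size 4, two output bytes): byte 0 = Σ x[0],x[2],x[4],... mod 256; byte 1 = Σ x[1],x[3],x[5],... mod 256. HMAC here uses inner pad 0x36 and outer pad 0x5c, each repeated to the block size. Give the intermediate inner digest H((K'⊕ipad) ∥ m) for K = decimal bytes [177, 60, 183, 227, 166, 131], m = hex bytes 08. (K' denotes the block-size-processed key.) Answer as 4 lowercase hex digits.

Key decimal bytes [177, 60, 183, 227, 166, 131] = b1 3c b7 e3 a6 83 is 6 bytes > B = 4, so hash it first: H(key) = 0e a2, then zero-pad to 4 bytes: K' = 0e a2 00 00.
K' ⊕ ipad = 38 94 36 36.
Inner input = 38 94 36 36 ∥ 08.
Inner hash: even-index sum = 118 mod 256 = 118; odd-index sum = 202 mod 256 = 202 → 76 ca.

76ca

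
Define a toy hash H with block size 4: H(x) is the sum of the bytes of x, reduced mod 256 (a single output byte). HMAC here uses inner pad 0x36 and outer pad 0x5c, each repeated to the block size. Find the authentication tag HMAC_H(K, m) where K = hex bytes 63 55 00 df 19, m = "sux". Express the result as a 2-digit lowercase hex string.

Key hex bytes 63 55 00 df 19 is 5 bytes > B = 4, so hash it first: H(key) = b0, then zero-pad to 4 bytes: K' = b0 00 00 00.
K' ⊕ ipad = 86 36 36 36.  K' ⊕ opad = ec 5c 5c 5c.
Inner input = (K'⊕ipad) ∥ m = 86 36 36 36 ∥ 73 75 78.
Inner hash: sum = 134+54+54+54+115+117+120 = 648; mod 256 = 136 → 88.
Outer input = (K'⊕opad) ∥ inner = ec 5c 5c 5c ∥ 88.
Outer hash (tag): sum = 236+92+92+92+136 = 648; mod 256 = 136 → 88.

88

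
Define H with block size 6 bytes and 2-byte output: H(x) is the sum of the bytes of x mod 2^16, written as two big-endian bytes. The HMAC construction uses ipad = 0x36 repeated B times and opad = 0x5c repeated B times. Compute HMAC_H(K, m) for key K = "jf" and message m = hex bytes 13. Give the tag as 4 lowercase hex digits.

Key "jf" = 6a 66 is 2 bytes ≤ B = 6; zero-pad to 6 bytes: K' = 6a 66 00 00 00 00.
K' ⊕ ipad = 5c 50 36 36 36 36.  K' ⊕ opad = 36 3a 5c 5c 5c 5c.
Inner input = (K'⊕ipad) ∥ m = 5c 50 36 36 36 36 ∥ 13.
Inner hash: sum = 92+80+54+54+54+54+19 = 407 → 01 97.
Outer input = (K'⊕opad) ∥ inner = 36 3a 5c 5c 5c 5c ∥ 01 97.
Outer hash (tag): sum = 54+58+92+92+92+92+1+151 = 632 → 02 78.

0278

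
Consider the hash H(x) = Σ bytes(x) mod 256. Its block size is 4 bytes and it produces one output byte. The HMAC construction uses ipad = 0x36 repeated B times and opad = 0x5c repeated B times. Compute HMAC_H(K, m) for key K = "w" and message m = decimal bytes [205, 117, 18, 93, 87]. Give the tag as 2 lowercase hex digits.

Key "w" = 77 is 1 byte ≤ B = 4; zero-pad to 4 bytes: K' = 77 00 00 00.
K' ⊕ ipad = 41 36 36 36.  K' ⊕ opad = 2b 5c 5c 5c.
Inner input = (K'⊕ipad) ∥ m = 41 36 36 36 ∥ cd 75 12 5d 57.
Inner hash: sum = 65+54+54+54+205+117+18+93+87 = 747; mod 256 = 235 → eb.
Outer input = (K'⊕opad) ∥ inner = 2b 5c 5c 5c ∥ eb.
Outer hash (tag): sum = 43+92+92+92+235 = 554; mod 256 = 42 → 2a.

2a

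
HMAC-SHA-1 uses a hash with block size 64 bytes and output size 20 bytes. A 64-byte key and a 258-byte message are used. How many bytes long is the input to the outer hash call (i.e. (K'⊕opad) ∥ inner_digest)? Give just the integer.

Key is 64 ≤ 64 bytes, zero-padded: |K'| = 64.
Outer input = (K'⊕opad) ∥ H(inner) → 64 + 20 = 84 bytes.

84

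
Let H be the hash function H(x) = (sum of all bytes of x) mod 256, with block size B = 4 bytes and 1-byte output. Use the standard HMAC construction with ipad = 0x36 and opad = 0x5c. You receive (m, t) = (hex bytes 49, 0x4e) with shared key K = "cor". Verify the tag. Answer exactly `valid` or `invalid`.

Key "cor" = 63 6f 72 is 3 bytes ≤ B = 4; zero-pad to 4 bytes: K' = 63 6f 72 00.
K' ⊕ ipad = 55 59 44 36; K' ⊕ opad = 3f 33 2e 5c.
Inner hash: sum = 85+89+68+54+73 = 369; mod 256 = 113 → 71.
Outer hash (recomputed tag): sum = 63+51+46+92+113 = 365; mod 256 = 109 → 6d.
Recomputed tag = 6d; claimed = 4e → mismatch.

invalid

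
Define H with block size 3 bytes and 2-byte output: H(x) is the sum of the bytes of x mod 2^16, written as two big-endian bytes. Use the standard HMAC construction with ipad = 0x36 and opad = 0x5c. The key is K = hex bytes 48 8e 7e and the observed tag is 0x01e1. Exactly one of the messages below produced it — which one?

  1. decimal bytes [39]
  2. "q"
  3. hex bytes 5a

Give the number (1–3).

3

Key hex bytes 48 8e 7e is exactly B = 3 bytes: K' = 48 8e 7e.
K' ⊕ ipad = 7e b8 48; K' ⊕ opad = 14 d2 22.
m1: inner = H(7e b8 48 27) = 01 a5; tag = H(14 d2 22 01 a5) = 01ae
m2: inner = H(7e b8 48 71) = 01 ef; tag = H(14 d2 22 01 ef) = 01f8
m3: inner = H(7e b8 48 5a) = 01 d8; tag = H(14 d2 22 01 d8) = 01e1 ← matches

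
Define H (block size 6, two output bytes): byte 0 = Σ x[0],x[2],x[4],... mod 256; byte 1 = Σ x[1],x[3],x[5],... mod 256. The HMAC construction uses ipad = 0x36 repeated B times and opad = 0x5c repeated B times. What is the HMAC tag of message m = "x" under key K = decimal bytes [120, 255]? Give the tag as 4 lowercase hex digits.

0e90

Key decimal bytes [120, 255] = 78 ff is 2 bytes ≤ B = 6; zero-pad to 6 bytes: K' = 78 ff 00 00 00 00.
K' ⊕ ipad = 4e c9 36 36 36 36.  K' ⊕ opad = 24 a3 5c 5c 5c 5c.
Inner input = (K'⊕ipad) ∥ m = 4e c9 36 36 36 36 ∥ 78.
Inner hash: even-index sum = 306 mod 256 = 50; odd-index sum = 309 mod 256 = 53 → 32 35.
Outer input = (K'⊕opad) ∥ inner = 24 a3 5c 5c 5c 5c ∥ 32 35.
Outer hash (tag): even-index sum = 270 mod 256 = 14; odd-index sum = 400 mod 256 = 144 → 0e 90.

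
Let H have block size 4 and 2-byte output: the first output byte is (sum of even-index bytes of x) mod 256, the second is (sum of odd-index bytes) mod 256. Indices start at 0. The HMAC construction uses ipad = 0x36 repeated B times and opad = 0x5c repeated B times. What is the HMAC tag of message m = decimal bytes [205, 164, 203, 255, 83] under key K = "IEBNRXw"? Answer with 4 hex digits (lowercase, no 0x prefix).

Key "IEBNRXw" = 49 45 42 4e 52 58 77 is 7 bytes > B = 4, so hash it first: H(key) = 54 eb, then zero-pad to 4 bytes: K' = 54 eb 00 00.
K' ⊕ ipad = 62 dd 36 36.  K' ⊕ opad = 08 b7 5c 5c.
Inner input = (K'⊕ipad) ∥ m = 62 dd 36 36 ∥ cd a4 cb ff 53.
Inner hash: even-index sum = 643 mod 256 = 131; odd-index sum = 694 mod 256 = 182 → 83 b6.
Outer input = (K'⊕opad) ∥ inner = 08 b7 5c 5c ∥ 83 b6.
Outer hash (tag): even-index sum = 231 mod 256 = 231; odd-index sum = 457 mod 256 = 201 → e7 c9.

e7c9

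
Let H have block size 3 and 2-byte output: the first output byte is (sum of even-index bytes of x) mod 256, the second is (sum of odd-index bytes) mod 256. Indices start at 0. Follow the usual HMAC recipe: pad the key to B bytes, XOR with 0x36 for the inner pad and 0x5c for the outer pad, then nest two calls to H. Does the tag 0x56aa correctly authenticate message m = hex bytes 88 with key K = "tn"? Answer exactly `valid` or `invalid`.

invalid

Key "tn" = 74 6e is 2 bytes ≤ B = 3; zero-pad to 3 bytes: K' = 74 6e 00.
K' ⊕ ipad = 42 58 36; K' ⊕ opad = 28 32 5c.
Inner hash: even-index sum = 120 mod 256 = 120; odd-index sum = 224 mod 256 = 224 → 78 e0.
Outer hash (recomputed tag): even-index sum = 356 mod 256 = 100; odd-index sum = 170 mod 256 = 170 → 64 aa.
Recomputed tag = 64aa; claimed = 56aa → mismatch.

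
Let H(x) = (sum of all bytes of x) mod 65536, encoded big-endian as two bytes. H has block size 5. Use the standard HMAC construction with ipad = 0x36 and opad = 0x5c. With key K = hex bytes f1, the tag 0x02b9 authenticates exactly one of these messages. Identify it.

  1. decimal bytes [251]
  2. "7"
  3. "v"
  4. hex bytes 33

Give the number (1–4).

Key hex bytes f1 is 1 byte ≤ B = 5; zero-pad to 5 bytes: K' = f1 00 00 00 00.
K' ⊕ ipad = c7 36 36 36 36; K' ⊕ opad = ad 5c 5c 5c 5c.
m1: inner = H(c7 36 36 36 36 fb) = 02 9a; tag = H(ad 5c 5c 5c 5c 02 9a) = 02b9 ← matches
m2: inner = H(c7 36 36 36 36 37) = 01 d6; tag = H(ad 5c 5c 5c 5c 01 d6) = 02f4
m3: inner = H(c7 36 36 36 36 76) = 02 15; tag = H(ad 5c 5c 5c 5c 02 15) = 0234
m4: inner = H(c7 36 36 36 36 33) = 01 d2; tag = H(ad 5c 5c 5c 5c 01 d2) = 02f0

1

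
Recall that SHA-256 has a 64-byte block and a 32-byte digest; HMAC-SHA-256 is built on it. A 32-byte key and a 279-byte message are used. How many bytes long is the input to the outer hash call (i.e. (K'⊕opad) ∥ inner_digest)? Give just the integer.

Key is 32 ≤ 64 bytes, zero-padded: |K'| = 64.
Outer input = (K'⊕opad) ∥ H(inner) → 64 + 32 = 96 bytes.

96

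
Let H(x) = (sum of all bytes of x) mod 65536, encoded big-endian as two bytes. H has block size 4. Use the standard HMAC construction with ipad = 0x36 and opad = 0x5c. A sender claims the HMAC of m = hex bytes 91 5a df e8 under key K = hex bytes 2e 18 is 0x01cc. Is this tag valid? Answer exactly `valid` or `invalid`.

invalid

Key hex bytes 2e 18 is 2 bytes ≤ B = 4; zero-pad to 4 bytes: K' = 2e 18 00 00.
K' ⊕ ipad = 18 2e 36 36; K' ⊕ opad = 72 44 5c 5c.
Inner hash: sum = 24+46+54+54+145+90+223+232 = 868 → 03 64.
Outer hash (recomputed tag): sum = 114+68+92+92+3+100 = 469 → 01 d5.
Recomputed tag = 01d5; claimed = 01cc → mismatch.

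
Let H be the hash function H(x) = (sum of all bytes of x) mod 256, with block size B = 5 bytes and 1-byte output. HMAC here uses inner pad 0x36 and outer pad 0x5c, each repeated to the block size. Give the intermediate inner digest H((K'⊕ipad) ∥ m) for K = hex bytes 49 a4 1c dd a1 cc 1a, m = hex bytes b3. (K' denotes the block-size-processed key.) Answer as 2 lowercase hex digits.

Key hex bytes 49 a4 1c dd a1 cc 1a is 7 bytes > B = 5, so hash it first: H(key) = 6d, then zero-pad to 5 bytes: K' = 6d 00 00 00 00.
K' ⊕ ipad = 5b 36 36 36 36.
Inner input = 5b 36 36 36 36 ∥ b3.
Inner hash: sum = 91+54+54+54+54+179 = 486; mod 256 = 230 → e6.

e6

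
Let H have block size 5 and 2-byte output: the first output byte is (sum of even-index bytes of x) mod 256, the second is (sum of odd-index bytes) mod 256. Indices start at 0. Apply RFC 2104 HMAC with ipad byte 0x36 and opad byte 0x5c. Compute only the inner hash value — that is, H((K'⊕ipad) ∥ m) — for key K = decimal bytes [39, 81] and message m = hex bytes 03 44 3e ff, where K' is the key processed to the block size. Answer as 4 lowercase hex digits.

Key decimal bytes [39, 81] = 27 51 is 2 bytes ≤ B = 5; zero-pad to 5 bytes: K' = 27 51 00 00 00.
K' ⊕ ipad = 11 67 36 36 36.
Inner input = 11 67 36 36 36 ∥ 03 44 3e ff.
Inner hash: even-index sum = 448 mod 256 = 192; odd-index sum = 222 mod 256 = 222 → c0 de.

c0de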